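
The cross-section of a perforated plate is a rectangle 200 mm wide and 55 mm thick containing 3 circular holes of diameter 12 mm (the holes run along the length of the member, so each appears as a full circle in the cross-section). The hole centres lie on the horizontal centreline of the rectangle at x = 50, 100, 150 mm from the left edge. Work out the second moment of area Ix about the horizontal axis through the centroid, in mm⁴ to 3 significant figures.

Decompose the section into non-overlapping parts with the origin at the bottom-left of its bounding rectangle.
Plate: 200 × 55, A = 11 000 mm², y = 27.5 mm, Ī = 2 772 917 mm⁴.
Hole 1 (subtracted): ⌀12, A = 113.1 mm², y = 27.5 mm, Ī = 1017.9 mm⁴.
Hole 2 (subtracted): ⌀12, A = 113.1 mm², y = 27.5 mm, Ī = 1017.9 mm⁴.
Hole 3 (subtracted): ⌀12, A = 113.1 mm², y = 27.5 mm, Ī = 1017.9 mm⁴.
By symmetry the centroid is at mid-height, ȳ = 27.5 mm.
All pieces are centred on the horizontal axis through the centroid, so I = ΣĪ (holes subtracted) = 2 769 863 mm⁴.

Ix ≈ 2.77 × 10⁶ mm⁴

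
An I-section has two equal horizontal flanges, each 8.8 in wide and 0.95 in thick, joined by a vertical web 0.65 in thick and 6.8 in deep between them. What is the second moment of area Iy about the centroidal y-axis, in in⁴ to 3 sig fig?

Split into non-overlapping primitives; take the origin at the lower-left of the bounding box.
Bottom flange: 8.8 × 0.95, A = 8.36 in², x = 4.4 in, Ī = 53.95 in⁴.
Web: 0.65 × 6.8, A = 4.42 in², x = 4.4 in, Ī = 0.15562 in⁴.
Top flange: 8.8 × 0.95, A = 8.36 in², x = 4.4 in, Ī = 53.95 in⁴.
By symmetry the centroid is at mid-width, x̄ = 4.4 in.
All pieces are centred on the centroidal y-axis, so I = ΣĪ = 108.06 in⁴.

Iy ≈ 108 in⁴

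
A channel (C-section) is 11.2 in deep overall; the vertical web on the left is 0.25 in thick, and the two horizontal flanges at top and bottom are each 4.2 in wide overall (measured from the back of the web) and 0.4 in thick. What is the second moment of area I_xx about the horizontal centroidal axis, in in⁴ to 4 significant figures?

Decompose the section into non-overlapping parts with the origin at the bottom-left of its bounding rectangle.
Web: 0.25 × 11.2, A = 2.8 in², y = 5.6 in, Ī = 29.2693 in⁴.
Top flange (beyond web): 3.95 × 0.4, A = 1.58 in², y = 11 in, Ī = 0.0210667 in⁴.
Bottom flange (beyond web): 3.95 × 0.4, A = 1.58 in², y = 0.2 in, Ī = 0.0210667 in⁴.
By symmetry the centroid is at mid-height, ȳ = 5.6 in.
Transfer each piece to the horizontal centroidal axis using Ī + A·d² with d = y − 5.6:
  web: d = 0 in → contributes +29.2693 in⁴
  top flange (beyond web): d = 5.4 in → contributes +46.0939 in⁴
  bottom flange (beyond web): d = -5.4 in → contributes +46.0939 in⁴
Total I = 121.457 in⁴.

I_xx ≈ 121.5 in⁴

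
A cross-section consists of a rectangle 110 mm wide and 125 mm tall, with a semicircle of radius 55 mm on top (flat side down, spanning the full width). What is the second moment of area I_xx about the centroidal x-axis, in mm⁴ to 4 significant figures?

Treat the section as a set of non-overlapping primitives; coordinates are from the bounding-box lower-left.
Rectangular body: 110 × 125, A = 13 750 mm², y = 62.5 mm, Ī = 17 903 646 mm⁴.
Semicircular cap: semicircle r = 55, A = 4751.66 mm², y = 148.343 mm, Ī = 1 004 345 mm⁴.
Centroid: ȳ = ΣA·y / ΣA = 84.5464 mm.
Transfer each piece to the centroidal x-axis using Ī + A·d² with d = y − 84.5464:
  rectangular body: d = -22.0464 mm → contributes +24 586 760 mm⁴
  semicircular cap: d = 63.7963 mm → contributes +20 343 447 mm⁴
Total I = 44 930 206 mm⁴.

I_xx ≈ 4.493 × 10⁷ mm⁴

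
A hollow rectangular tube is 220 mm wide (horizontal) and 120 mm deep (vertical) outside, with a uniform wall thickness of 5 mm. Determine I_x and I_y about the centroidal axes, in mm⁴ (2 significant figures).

I_x ≈ 8.4 × 10⁶ mm⁴, I_y ≈ 2.2 × 10⁷ mm⁴

Decompose the section into non-overlapping parts with the origin at the bottom-left of its bounding rectangle.
Outer rectangle: 220 × 120, A = 26 400 mm², y = 60 mm, Ī = 31 680 000 mm⁴.
Inner void (subtracted): 210 × 110, A = 23 100 mm², y = 60 mm, Ī = 23 292 500 mm⁴.
By symmetry the centroid is at mid-height, ȳ = 60 mm.
All pieces are centred on the centroidal x-axis, so I = ΣĪ (holes subtracted) = 8 387 500 mm⁴.
Repeating about the centroidal y-axis gives I_y = 21 587 500 mm⁴.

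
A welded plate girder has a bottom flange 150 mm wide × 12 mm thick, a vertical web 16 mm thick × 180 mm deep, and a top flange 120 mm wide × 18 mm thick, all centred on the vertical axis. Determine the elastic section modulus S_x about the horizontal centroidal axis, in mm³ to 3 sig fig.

Decompose the section into non-overlapping parts with the origin at the bottom-left of its bounding rectangle.
Bottom plate: 150 × 12, A = 1 800 mm², y = 6 mm, Ī = 21 600 mm⁴.
Web plate: 16 × 180, A = 2 880 mm², y = 102 mm, Ī = 7 776 000 mm⁴.
Top plate: 120 × 18, A = 2 160 mm², y = 201 mm, Ī = 58 320 mm⁴.
Centroid: ȳ = ΣA·y / ΣA = 108 mm.
Transfer each piece to the horizontal centroidal axis using Ī + A·d² with d = y − 108:
  bottom plate: d = -102 mm → contributes +18 748 800 mm⁴
  web plate: d = -6 mm → contributes +7 879 680 mm⁴
  top plate: d = 93 mm → contributes +18 740 160 mm⁴
Total I = 45 368 640 mm⁴.
Extreme fibre distance c = 108 mm; S = I/c = 420 080 mm³.

S_x ≈ 4.20 × 10⁵ mm³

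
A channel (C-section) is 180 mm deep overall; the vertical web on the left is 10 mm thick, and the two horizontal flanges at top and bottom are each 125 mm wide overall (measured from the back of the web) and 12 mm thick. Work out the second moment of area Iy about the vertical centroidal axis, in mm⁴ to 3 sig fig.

Iy ≈ 7.31 × 10⁶ mm⁴

Break the section into simple shapes (no overlaps), measuring from the bottom-left corner of the bounding box.
Web: 10 × 180, A = 1 800 mm², x = 5 mm, Ī = 15 000 mm⁴.
Top flange (beyond web): 115 × 12, A = 1 380 mm², x = 67.5 mm, Ī = 1 520 875 mm⁴.
Bottom flange (beyond web): 115 × 12, A = 1 380 mm², x = 67.5 mm, Ī = 1 520 875 mm⁴.
Centroid: x̄ = ΣA·x / ΣA = 42.829 mm.
Transfer each piece to the vertical centroidal axis using Ī + A·d² with d = x − 42.829:
  web: d = -37.829 mm → contributes +2 590 853 mm⁴
  top flange (beyond web): d = 24.671 mm → contributes +2 360 827 mm⁴
  bottom flange (beyond web): d = 24.671 mm → contributes +2 360 827 mm⁴
Total I = 7 312 507 mm⁴.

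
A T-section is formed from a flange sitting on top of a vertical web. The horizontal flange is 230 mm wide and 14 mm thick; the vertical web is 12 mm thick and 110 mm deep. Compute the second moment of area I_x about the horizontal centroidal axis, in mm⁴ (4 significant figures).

Treat the section as a set of non-overlapping primitives; coordinates are from the bounding-box lower-left.
Flange: 230 × 14, A = 3 220 mm², y = 117 mm, Ī = 52593.3 mm⁴.
Web: 12 × 110, A = 1 320 mm², y = 55 mm, Ī = 1 331 000 mm⁴.
Centroid: ȳ = ΣA·y / ΣA = 98.9736 mm.
Transfer each piece to the horizontal centroidal axis using Ī + A·d² with d = y − 98.9736:
  flange: d = 18.0264 mm → contributes +1 098 940 mm⁴
  web: d = -43.9736 mm → contributes +3 883 451 mm⁴
Total I = 4 982 390 mm⁴.

I_x ≈ 4.982 × 10⁶ mm⁴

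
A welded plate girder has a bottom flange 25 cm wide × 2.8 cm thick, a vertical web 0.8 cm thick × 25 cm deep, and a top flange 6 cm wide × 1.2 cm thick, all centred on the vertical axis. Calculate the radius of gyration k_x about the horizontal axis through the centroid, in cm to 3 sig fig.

k_x ≈ 9.02 cm

Decompose the section into non-overlapping parts with the origin at the bottom-left of its bounding rectangle.
Bottom plate: 25 × 2.8, A = 70 cm², y = 1.4 cm, Ī = 45.733 cm⁴.
Web plate: 0.8 × 25, A = 20 cm², y = 15.3 cm, Ī = 1041.7 cm⁴.
Top plate: 6 × 1.2, A = 7.2 cm², y = 28.4 cm, Ī = 0.864 cm⁴.
Centroid: ȳ = ΣA·y / ΣA = 6.2601 cm.
Transfer each piece to the horizontal axis through the centroid using Ī + A·d² with d = y − 6.2601:
  bottom plate: d = -4.8601 cm → contributes +1699.2 cm⁴
  web plate: d = 9.0399 cm → contributes +2676.1 cm⁴
  top plate: d = 22.14 cm → contributes +3530.1 cm⁴
Total I = 7905.4 cm⁴.
Radius of gyration: k = √(I/A) = √(7905.4 / 97.2) = 9.0184 cm.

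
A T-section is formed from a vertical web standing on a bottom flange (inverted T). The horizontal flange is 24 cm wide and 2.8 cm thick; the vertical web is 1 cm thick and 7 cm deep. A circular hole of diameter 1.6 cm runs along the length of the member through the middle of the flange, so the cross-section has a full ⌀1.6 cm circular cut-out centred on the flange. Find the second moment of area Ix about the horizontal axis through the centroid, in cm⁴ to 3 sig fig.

Ix ≈ 224 cm⁴

Break the section into simple shapes (no overlaps), measuring from the bottom-left corner of the bounding box.
Flange: 24 × 2.8, A = 67.2 cm², y = 1.4 cm, Ī = 43.904 cm⁴.
Web: 1 × 7, A = 7 cm², y = 6.3 cm, Ī = 28.583 cm⁴.
Hole (subtracted): ⌀1.6, A = 2.0106 cm², y = 1.4 cm, Ī = 0.3217 cm⁴.
Centroid: ȳ = ΣA·y / ΣA = 1.8751 cm.
Transfer each piece to the horizontal axis through the centroid using Ī + A·d² with d = y − 1.8751:
  flange: d = -0.47514 cm → contributes +59.075 cm⁴
  web: d = 4.4249 cm → contributes +165.64 cm⁴
  hole: d = -0.47514 cm → contributes −0.77561 cm⁴
Total I = 223.94 cm⁴.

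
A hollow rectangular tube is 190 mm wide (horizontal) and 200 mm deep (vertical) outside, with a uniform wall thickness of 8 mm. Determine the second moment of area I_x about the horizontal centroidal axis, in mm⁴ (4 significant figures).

Treat the section as a set of non-overlapping primitives; coordinates are from the bounding-box lower-left.
Outer rectangle: 190 × 200, A = 38 000 mm², y = 100 mm, Ī = 126 666 667 mm⁴.
Inner void (subtracted): 174 × 184, A = 32 016 mm², y = 100 mm, Ī = 90 327 808 mm⁴.
By symmetry the centroid is at mid-height, ȳ = 100 mm.
All pieces are centred on the horizontal centroidal axis, so I = ΣĪ (holes subtracted) = 36 338 859 mm⁴.

I_x ≈ 3.634 × 10⁷ mm⁴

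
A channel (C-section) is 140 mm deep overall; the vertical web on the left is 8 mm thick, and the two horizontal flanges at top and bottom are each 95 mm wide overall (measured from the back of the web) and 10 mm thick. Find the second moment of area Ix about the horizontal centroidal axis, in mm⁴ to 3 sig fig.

Treat the section as a set of non-overlapping primitives; coordinates are from the bounding-box lower-left.
Web: 8 × 140, A = 1 120 mm², y = 70 mm, Ī = 1 829 333 mm⁴.
Top flange (beyond web): 87 × 10, A = 870 mm², y = 135 mm, Ī = 7 250 mm⁴.
Bottom flange (beyond web): 87 × 10, A = 870 mm², y = 5 mm, Ī = 7 250 mm⁴.
By symmetry the centroid is at mid-height, ȳ = 70 mm.
Transfer each piece to the horizontal centroidal axis using Ī + A·d² with d = y − 70:
  web: d = 0 mm → contributes +1 829 333 mm⁴
  top flange (beyond web): d = 65 mm → contributes +3 683 000 mm⁴
  bottom flange (beyond web): d = -65 mm → contributes +3 683 000 mm⁴
Total I = 9 195 333 mm⁴.

Ix ≈ 9.20 × 10⁶ mm⁴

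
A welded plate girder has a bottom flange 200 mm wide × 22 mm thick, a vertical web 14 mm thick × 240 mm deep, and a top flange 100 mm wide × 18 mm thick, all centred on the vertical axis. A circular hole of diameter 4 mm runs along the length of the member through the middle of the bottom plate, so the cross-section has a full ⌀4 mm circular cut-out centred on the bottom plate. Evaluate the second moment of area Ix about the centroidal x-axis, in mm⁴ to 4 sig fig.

Ix ≈ 1.093 × 10⁸ mm⁴

Break the section into simple shapes (no overlaps), measuring from the bottom-left corner of the bounding box.
Bottom plate: 200 × 22, A = 4 400 mm², y = 11 mm, Ī = 177 467 mm⁴.
Web plate: 14 × 240, A = 3 360 mm², y = 142 mm, Ī = 16 128 000 mm⁴.
Top plate: 100 × 18, A = 1 800 mm², y = 271 mm, Ī = 48 600 mm⁴.
Hole (subtracted): ⌀4, A = 12.5664 mm², y = 11 mm, Ī = 12.5664 mm⁴.
Centroid: ȳ = ΣA·y / ΣA = 106.121 mm.
Transfer each piece to the centroidal x-axis using Ī + A·d² with d = y − 106.121:
  bottom plate: d = -95.1208 mm → contributes +39 988 561 mm⁴
  web plate: d = 35.8792 mm → contributes +20 453 373 mm⁴
  top plate: d = 164.879 mm → contributes +48 981 842 mm⁴
  hole: d = -95.1208 mm → contributes −113 713 mm⁴
Total I = 109 310 063 mm⁴.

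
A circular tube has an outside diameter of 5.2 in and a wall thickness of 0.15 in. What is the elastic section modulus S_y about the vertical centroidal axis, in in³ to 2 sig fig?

S_y ≈ 2.9 in³

Break the section into simple shapes (no overlaps), measuring from the bottom-left corner of the bounding box.
Outer circle: ⌀5.2, A = 21.24 in², x = 2.6 in, Ī = 35.89 in⁴.
Bore (subtracted): ⌀4.9, A = 18.86 in², x = 2.6 in, Ī = 28.3 in⁴.
By symmetry the centroid is at mid-width, x̄ = 2.6 in.
All pieces are centred on the vertical centroidal axis, so I = ΣĪ (holes subtracted) = 7.593 in⁴.
Extreme fibre distance c = 2.6 in; S = I/c = 2.92 in³.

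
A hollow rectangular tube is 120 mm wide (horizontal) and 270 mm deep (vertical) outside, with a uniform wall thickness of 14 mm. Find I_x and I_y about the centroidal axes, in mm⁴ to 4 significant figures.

Break the section into simple shapes (no overlaps), measuring from the bottom-left corner of the bounding box.
Outer rectangle: 120 × 270, A = 32 400 mm², y = 135 mm, Ī = 196 830 000 mm⁴.
Inner void (subtracted): 92 × 242, A = 22 264 mm², y = 135 mm, Ī = 108 655 741 mm⁴.
By symmetry the centroid is at mid-height, ȳ = 135 mm.
All pieces are centred on the centroidal x-axis, so I = ΣĪ (holes subtracted) = 88 174 259 mm⁴.
Repeating about the centroidal y-axis gives I_y = 23 176 459 mm⁴.

I_x ≈ 8.817 × 10⁷ mm⁴, I_y ≈ 2.318 × 10⁷ mm⁴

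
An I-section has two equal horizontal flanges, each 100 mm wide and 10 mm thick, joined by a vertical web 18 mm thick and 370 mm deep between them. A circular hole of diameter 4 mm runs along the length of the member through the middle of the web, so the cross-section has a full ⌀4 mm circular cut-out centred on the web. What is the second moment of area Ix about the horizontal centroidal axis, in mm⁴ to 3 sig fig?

Treat the section as a set of non-overlapping primitives; coordinates are from the bounding-box lower-left.
Bottom flange: 100 × 10, A = 1 000 mm², y = 5 mm, Ī = 8333.3 mm⁴.
Web: 18 × 370, A = 6 660 mm², y = 195 mm, Ī = 75 979 500 mm⁴.
Top flange: 100 × 10, A = 1 000 mm², y = 385 mm, Ī = 8333.3 mm⁴.
Hole (subtracted): ⌀4, A = 12.566 mm², y = 195 mm, Ī = 12.566 mm⁴.
By symmetry the centroid is at mid-height, ȳ = 195 mm.
Transfer each piece to the horizontal centroidal axis using Ī + A·d² with d = y − 195:
  bottom flange: d = -190 mm → contributes +36 108 333 mm⁴
  web: d = 0 mm → contributes +75 979 500 mm⁴
  top flange: d = 190 mm → contributes +36 108 333 mm⁴
  hole: d = 0 mm → contributes −12.566 mm⁴
Total I = 148 196 154 mm⁴.

Ix ≈ 1.48 × 10⁸ mm⁴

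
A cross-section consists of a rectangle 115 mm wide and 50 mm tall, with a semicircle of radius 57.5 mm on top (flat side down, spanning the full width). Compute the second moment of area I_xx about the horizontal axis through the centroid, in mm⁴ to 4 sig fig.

Decompose the section into non-overlapping parts with the origin at the bottom-left of its bounding rectangle.
Rectangular body: 115 × 50, A = 5 750 mm², y = 25 mm, Ī = 1 197 917 mm⁴.
Semicircular cap: semicircle r = 57.5, A = 5193.45 mm², y = 74.4038 mm, Ī = 1 199 785 mm⁴.
Centroid: ȳ = ΣA·y / ΣA = 48.4456 mm.
Transfer each piece to the horizontal axis through the centroid using Ī + A·d² with d = y − 48.4456:
  rectangular body: d = -23.4456 mm → contributes +4 358 671 mm⁴
  semicircular cap: d = 25.9582 mm → contributes +4 699 262 mm⁴
Total I = 9 057 933 mm⁴.

I_xx ≈ 9.058 × 10⁶ mm⁴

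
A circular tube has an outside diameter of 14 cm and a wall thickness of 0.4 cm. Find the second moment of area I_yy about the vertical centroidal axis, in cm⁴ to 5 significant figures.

Decompose the section into non-overlapping parts with the origin at the bottom-left of its bounding rectangle.
Outer circle: ⌀14, A = 153.938 cm², x = 7 cm, Ī = 1885.741 cm⁴.
Bore (subtracted): ⌀13.2, A = 136.8478 cm², x = 7 cm, Ī = 1490.272 cm⁴.
By symmetry the centroid is at mid-width, x̄ = 7 cm.
All pieces are centred on the vertical centroidal axis, so I = ΣĪ (holes subtracted) = 395.4687 cm⁴.

I_yy ≈ 395.47 cm⁴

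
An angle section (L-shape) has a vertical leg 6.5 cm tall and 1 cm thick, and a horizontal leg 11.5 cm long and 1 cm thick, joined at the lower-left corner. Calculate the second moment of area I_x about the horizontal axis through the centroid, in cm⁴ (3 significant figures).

I_x ≈ 54.1 cm⁴

Decompose the section into non-overlapping parts with the origin at the bottom-left of its bounding rectangle.
Vertical leg: 1 × 6.5, A = 6.5 cm², y = 3.25 cm, Ī = 22.885 cm⁴.
Horizontal leg (remainder): 10.5 × 1, A = 10.5 cm², y = 0.5 cm, Ī = 0.875 cm⁴.
Centroid: ȳ = ΣA·y / ΣA = 1.5515 cm.
Transfer each piece to the horizontal axis through the centroid using Ī + A·d² with d = y − 1.5515:
  vertical leg: d = 1.6985 cm → contributes +41.638 cm⁴
  horizontal leg (remainder): d = -1.0515 cm → contributes +12.484 cm⁴
Total I = 54.122 cm⁴.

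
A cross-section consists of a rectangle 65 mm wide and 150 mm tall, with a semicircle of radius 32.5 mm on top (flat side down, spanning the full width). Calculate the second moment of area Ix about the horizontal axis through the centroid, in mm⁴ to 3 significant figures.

Break the section into simple shapes (no overlaps), measuring from the bottom-left corner of the bounding box.
Rectangular body: 65 × 150, A = 9 750 mm², y = 75 mm, Ī = 18 281 250 mm⁴.
Semicircular cap: semicircle r = 32.5, A = 1659.2 mm², y = 163.79 mm, Ī = 122 452 mm⁴.
Centroid: ȳ = ΣA·y / ΣA = 87.913 mm.
Transfer each piece to the horizontal axis through the centroid using Ī + A·d² with d = y − 87.913:
  rectangular body: d = -12.913 mm → contributes +19 906 921 mm⁴
  semicircular cap: d = 75.881 mm → contributes +9 675 690 mm⁴
Total I = 29 582 611 mm⁴.

Ix ≈ 2.96 × 10⁷ mm⁴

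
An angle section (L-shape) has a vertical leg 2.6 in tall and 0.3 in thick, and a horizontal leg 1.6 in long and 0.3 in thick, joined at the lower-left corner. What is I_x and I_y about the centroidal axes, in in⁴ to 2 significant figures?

I_x ≈ 0.79 in⁴, I_y ≈ 0.23 in⁴

Break the section into simple shapes (no overlaps), measuring from the bottom-left corner of the bounding box.
Vertical leg: 0.3 × 2.6, A = 0.78 in², y = 1.3 in, Ī = 0.4394 in⁴.
Horizontal leg (remainder): 1.3 × 0.3, A = 0.39 in², y = 0.15 in, Ī = 0.002925 in⁴.
Centroid: ȳ = ΣA·y / ΣA = 0.9167 in.
Transfer each piece to the centroidal x-axis using Ī + A·d² with d = y − 0.9167:
  vertical leg: d = 0.3833 in → contributes +0.554 in⁴
  horizontal leg (remainder): d = -0.7667 in → contributes +0.2322 in⁴
Total I = 0.7862 in⁴.
For the y-axis: x̄ = 0.4167 in.
Repeating about the centroidal y-axis gives I_y = 0.2272 in⁴.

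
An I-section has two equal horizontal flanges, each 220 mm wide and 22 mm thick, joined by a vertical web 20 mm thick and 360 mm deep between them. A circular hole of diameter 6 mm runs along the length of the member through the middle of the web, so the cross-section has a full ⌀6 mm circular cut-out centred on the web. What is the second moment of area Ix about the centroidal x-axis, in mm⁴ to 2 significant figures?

Ix ≈ 4.3 × 10⁸ mm⁴

Break the section into simple shapes (no overlaps), measuring from the bottom-left corner of the bounding box.
Bottom flange: 220 × 22, A = 4 840 mm², y = 11 mm, Ī = 195 213 mm⁴.
Web: 20 × 360, A = 7 200 mm², y = 202 mm, Ī = 77 760 000 mm⁴.
Top flange: 220 × 22, A = 4 840 mm², y = 393 mm, Ī = 195 213 mm⁴.
Hole (subtracted): ⌀6, A = 28.27 mm², y = 202 mm, Ī = 63.62 mm⁴.
By symmetry the centroid is at mid-height, ȳ = 202 mm.
Transfer each piece to the centroidal x-axis using Ī + A·d² with d = y − 202:
  bottom flange: d = -191 mm → contributes +176 763 253 mm⁴
  web: d = 0 mm → contributes +77 760 000 mm⁴
  top flange: d = 191 mm → contributes +176 763 253 mm⁴
  hole: d = 0 mm → contributes −63.62 mm⁴
Total I = 431 286 443 mm⁴.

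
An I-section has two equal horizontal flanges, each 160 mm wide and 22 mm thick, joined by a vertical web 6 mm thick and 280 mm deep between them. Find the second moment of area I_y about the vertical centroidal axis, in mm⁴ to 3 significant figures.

I_y ≈ 1.50 × 10⁷ mm⁴

Split into non-overlapping primitives; take the origin at the lower-left of the bounding box.
Bottom flange: 160 × 22, A = 3 520 mm², x = 80 mm, Ī = 7 509 333 mm⁴.
Web: 6 × 280, A = 1 680 mm², x = 80 mm, Ī = 5 040 mm⁴.
Top flange: 160 × 22, A = 3 520 mm², x = 80 mm, Ī = 7 509 333 mm⁴.
By symmetry the centroid is at mid-width, x̄ = 80 mm.
All pieces are centred on the vertical centroidal axis, so I = ΣĪ = 15 023 707 mm⁴.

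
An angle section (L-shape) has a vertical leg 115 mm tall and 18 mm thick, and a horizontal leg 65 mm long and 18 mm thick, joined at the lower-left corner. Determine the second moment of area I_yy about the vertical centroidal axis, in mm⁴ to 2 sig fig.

I_yy ≈ 8.5 × 10⁵ mm⁴

Break the section into simple shapes (no overlaps), measuring from the bottom-left corner of the bounding box.
Vertical leg: 18 × 115, A = 2 070 mm², x = 9 mm, Ī = 55 890 mm⁴.
Horizontal leg (remainder): 47 × 18, A = 846 mm², x = 41.5 mm, Ī = 155 735 mm⁴.
Centroid: x̄ = ΣA·x / ΣA = 18.43 mm.
Transfer each piece to the vertical centroidal axis using Ī + A·d² with d = x − 18.43:
  vertical leg: d = -9.429 mm → contributes +239 926 mm⁴
  horizontal leg (remainder): d = 23.07 mm → contributes +606 035 mm⁴
Total I = 845 961 mm⁴.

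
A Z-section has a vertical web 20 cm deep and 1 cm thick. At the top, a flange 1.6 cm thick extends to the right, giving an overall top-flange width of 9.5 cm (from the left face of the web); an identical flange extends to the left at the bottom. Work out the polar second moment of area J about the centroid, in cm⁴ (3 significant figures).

J ≈ 3750 cm⁴

Break the section into simple shapes (no overlaps), measuring from the bottom-left corner of the bounding box.
Web: 1 × 20, A = 20 cm², y = 10 cm, Ī = 666.67 cm⁴.
Top flange (beyond web): 8.5 × 1.6, A = 13.6 cm², y = 19.2 cm, Ī = 2.9013 cm⁴.
Bottom flange (beyond web): 8.5 × 1.6, A = 13.6 cm², y = 0.8 cm, Ī = 2.9013 cm⁴.
Centroid: ȳ = ΣA·y / ΣA = 10 cm.
Transfer each piece to the centroidal x-axis using Ī + A·d² with d = y − 10:
  web: d = 0 cm → contributes +666.67 cm⁴
  top flange (beyond web): d = 9.2 cm → contributes +1 154 cm⁴
  bottom flange (beyond web): d = -9.2 cm → contributes +1 154 cm⁴
Total I = 2974.7 cm⁴.
For the y-axis: x̄ = 9 cm.
Repeating about the centroidal y-axis gives I_y = 779.13 cm⁴.
Polar second moment: J = I_x + I_y = 3753.8 cm⁴.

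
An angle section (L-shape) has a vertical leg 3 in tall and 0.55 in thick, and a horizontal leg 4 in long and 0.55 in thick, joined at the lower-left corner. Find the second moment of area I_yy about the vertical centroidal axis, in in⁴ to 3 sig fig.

I_yy ≈ 5.45 in⁴

Decompose the section into non-overlapping parts with the origin at the bottom-left of its bounding rectangle.
Vertical leg: 0.55 × 3, A = 1.65 in², x = 0.275 in, Ī = 0.041594 in⁴.
Horizontal leg (remainder): 3.45 × 0.55, A = 1.8975 in², x = 2.275 in, Ī = 1.8821 in⁴.
Centroid: x̄ = ΣA·x / ΣA = 1.3448 in.
Transfer each piece to the vertical centroidal axis using Ī + A·d² with d = x − 1.3448:
  vertical leg: d = -1.0698 in → contributes +1.9299 in⁴
  horizontal leg (remainder): d = 0.93023 in → contributes +3.5241 in⁴
Total I = 5.4539 in⁴.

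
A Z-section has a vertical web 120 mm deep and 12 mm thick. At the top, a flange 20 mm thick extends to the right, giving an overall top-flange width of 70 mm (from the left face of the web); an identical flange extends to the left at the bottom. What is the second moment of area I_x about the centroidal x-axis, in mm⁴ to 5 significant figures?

I_x ≈ 7.6053 × 10⁶ mm⁴

Break the section into simple shapes (no overlaps), measuring from the bottom-left corner of the bounding box.
Web: 12 × 120, A = 1 440 mm², y = 60 mm, Ī = 1 728 000 mm⁴.
Top flange (beyond web): 58 × 20, A = 1 160 mm², y = 110 mm, Ī = 38666.67 mm⁴.
Bottom flange (beyond web): 58 × 20, A = 1 160 mm², y = 10 mm, Ī = 38666.67 mm⁴.
Centroid: ȳ = ΣA·y / ΣA = 60 mm.
Transfer each piece to the centroidal x-axis using Ī + A·d² with d = y − 60:
  web: d = 0 mm → contributes +1 728 000 mm⁴
  top flange (beyond web): d = 50 mm → contributes +2 938 667 mm⁴
  bottom flange (beyond web): d = -50 mm → contributes +2 938 667 mm⁴
Total I = 7 605 333 mm⁴.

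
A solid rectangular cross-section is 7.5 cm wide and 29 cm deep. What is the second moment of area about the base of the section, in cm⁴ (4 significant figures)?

The section: 7.5 × 29, A = 217.5 cm², y = 14.5 cm, Ī = 15243.1 cm⁴.
Transfer it to a horizontal axis along the bottom face using Ī + A·d² with d = y − 0:
  the section: d = 14.5 cm → contributes +60972.5 cm⁴
Total I = 60972.5 cm⁴.

I_base ≈ 6.097 × 10⁴ cm⁴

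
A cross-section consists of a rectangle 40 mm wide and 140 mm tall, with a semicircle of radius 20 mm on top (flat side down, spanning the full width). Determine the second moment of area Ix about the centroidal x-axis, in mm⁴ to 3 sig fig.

Ix ≈ 1.26 × 10⁷ mm⁴

Split into non-overlapping primitives; take the origin at the lower-left of the bounding box.
Rectangular body: 40 × 140, A = 5 600 mm², y = 70 mm, Ī = 9 146 667 mm⁴.
Semicircular cap: semicircle r = 20, A = 628.32 mm², y = 148.49 mm, Ī = 17 561 mm⁴.
Centroid: ȳ = ΣA·y / ΣA = 77.918 mm.
Transfer each piece to the centroidal x-axis using Ī + A·d² with d = y − 77.918:
  rectangular body: d = -7.918 mm → contributes +9 497 754 mm⁴
  semicircular cap: d = 70.57 mm → contributes +3 146 692 mm⁴
Total I = 12 644 446 mm⁴.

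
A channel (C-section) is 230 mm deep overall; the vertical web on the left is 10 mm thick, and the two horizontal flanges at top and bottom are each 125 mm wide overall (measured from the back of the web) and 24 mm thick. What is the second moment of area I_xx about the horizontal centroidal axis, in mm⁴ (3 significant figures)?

I_xx ≈ 6.90 × 10⁷ mm⁴

Break the section into simple shapes (no overlaps), measuring from the bottom-left corner of the bounding box.
Web: 10 × 230, A = 2 300 mm², y = 115 mm, Ī = 10 139 167 mm⁴.
Top flange (beyond web): 115 × 24, A = 2 760 mm², y = 218 mm, Ī = 132 480 mm⁴.
Bottom flange (beyond web): 115 × 24, A = 2 760 mm², y = 12 mm, Ī = 132 480 mm⁴.
By symmetry the centroid is at mid-height, ȳ = 115 mm.
Transfer each piece to the horizontal centroidal axis using Ī + A·d² with d = y − 115:
  web: d = 0 mm → contributes +10 139 167 mm⁴
  top flange (beyond web): d = 103 mm → contributes +29 413 320 mm⁴
  bottom flange (beyond web): d = -103 mm → contributes +29 413 320 mm⁴
Total I = 68 965 807 mm⁴.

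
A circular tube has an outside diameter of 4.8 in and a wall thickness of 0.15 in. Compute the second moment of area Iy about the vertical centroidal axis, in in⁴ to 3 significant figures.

Iy ≈ 5.93 in⁴

Break the section into simple shapes (no overlaps), measuring from the bottom-left corner of the bounding box.
Outer circle: ⌀4.8, A = 18.096 in², x = 2.4 in, Ī = 26.058 in⁴.
Bore (subtracted): ⌀4.5, A = 15.904 in², x = 2.4 in, Ī = 20.129 in⁴.
By symmetry the centroid is at mid-width, x̄ = 2.4 in.
All pieces are centred on the vertical centroidal axis, so I = ΣĪ (holes subtracted) = 5.9287 in⁴.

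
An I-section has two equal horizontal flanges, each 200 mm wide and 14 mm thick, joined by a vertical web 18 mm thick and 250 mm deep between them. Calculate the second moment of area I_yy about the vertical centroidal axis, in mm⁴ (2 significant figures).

Decompose the section into non-overlapping parts with the origin at the bottom-left of its bounding rectangle.
Bottom flange: 200 × 14, A = 2 800 mm², x = 100 mm, Ī = 9 333 333 mm⁴.
Web: 18 × 250, A = 4 500 mm², x = 100 mm, Ī = 121 500 mm⁴.
Top flange: 200 × 14, A = 2 800 mm², x = 100 mm, Ī = 9 333 333 mm⁴.
By symmetry the centroid is at mid-width, x̄ = 100 mm.
All pieces are centred on the vertical centroidal axis, so I = ΣĪ = 18 788 167 mm⁴.

I_yy ≈ 1.9 × 10⁷ mm⁴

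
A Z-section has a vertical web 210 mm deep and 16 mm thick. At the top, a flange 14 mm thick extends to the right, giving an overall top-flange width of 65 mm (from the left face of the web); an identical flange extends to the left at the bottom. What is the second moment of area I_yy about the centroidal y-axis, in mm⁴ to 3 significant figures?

I_yy ≈ 1.80 × 10⁶ mm⁴

Treat the section as a set of non-overlapping primitives; coordinates are from the bounding-box lower-left.
Web: 16 × 210, A = 3 360 mm², x = 57 mm, Ī = 71 680 mm⁴.
Top flange (beyond web): 49 × 14, A = 686 mm², x = 89.5 mm, Ī = 137 257 mm⁴.
Bottom flange (beyond web): 49 × 14, A = 686 mm², x = 24.5 mm, Ī = 137 257 mm⁴.
Centroid: x̄ = ΣA·x / ΣA = 57 mm.
Transfer each piece to the centroidal y-axis using Ī + A·d² with d = x − 57:
  web: d = 0 mm → contributes +71 680 mm⁴
  top flange (beyond web): d = 32.5 mm → contributes +861 845 mm⁴
  bottom flange (beyond web): d = -32.5 mm → contributes +861 845 mm⁴
Total I = 1 795 369 mm⁴.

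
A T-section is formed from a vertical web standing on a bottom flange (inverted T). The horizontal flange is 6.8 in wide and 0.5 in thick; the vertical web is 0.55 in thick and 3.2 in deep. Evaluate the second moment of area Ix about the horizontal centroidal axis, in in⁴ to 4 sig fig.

Ix ≈ 5.542 in⁴

Decompose the section into non-overlapping parts with the origin at the bottom-left of its bounding rectangle.
Flange: 6.8 × 0.5, A = 3.4 in², y = 0.25 in, Ī = 0.0708333 in⁴.
Web: 0.55 × 3.2, A = 1.76 in², y = 2.1 in, Ī = 1.50187 in⁴.
Centroid: ȳ = ΣA·y / ΣA = 0.881008 in.
Transfer each piece to the horizontal centroidal axis using Ī + A·d² with d = y − 0.881008:
  flange: d = -0.631008 in → contributes +1.42461 in⁴
  web: d = 1.21899 in → contributes +4.11712 in⁴
Total I = 5.54174 in⁴.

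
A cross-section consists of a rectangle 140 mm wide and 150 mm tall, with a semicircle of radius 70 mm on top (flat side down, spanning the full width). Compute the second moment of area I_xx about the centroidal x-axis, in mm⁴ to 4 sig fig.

I_xx ≈ 1.038 × 10⁸ mm⁴

Split into non-overlapping primitives; take the origin at the lower-left of the bounding box.
Rectangular body: 140 × 150, A = 21 000 mm², y = 75 mm, Ī = 39 375 000 mm⁴.
Semicircular cap: semicircle r = 70, A = 7696.9 mm², y = 179.709 mm, Ī = 2 635 265 mm⁴.
Centroid: ȳ = ΣA·y / ΣA = 103.084 mm.
Transfer each piece to the centroidal x-axis using Ī + A·d² with d = y − 103.084:
  rectangular body: d = -28.0844 mm → contributes +55 938 365 mm⁴
  semicircular cap: d = 76.6246 mm → contributes +47 826 259 mm⁴
Total I = 103 764 624 mm⁴.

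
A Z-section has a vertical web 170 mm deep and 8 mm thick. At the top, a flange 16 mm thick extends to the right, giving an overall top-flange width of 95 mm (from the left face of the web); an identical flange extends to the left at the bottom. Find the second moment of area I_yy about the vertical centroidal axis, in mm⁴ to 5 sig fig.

I_yy ≈ 8.0447 × 10⁶ mm⁴

Treat the section as a set of non-overlapping primitives; coordinates are from the bounding-box lower-left.
Web: 8 × 170, A = 1 360 mm², x = 91 mm, Ī = 7253.333 mm⁴.
Top flange (beyond web): 87 × 16, A = 1 392 mm², x = 138.5 mm, Ī = 878 004 mm⁴.
Bottom flange (beyond web): 87 × 16, A = 1 392 mm², x = 43.5 mm, Ī = 878 004 mm⁴.
Centroid: x̄ = ΣA·x / ΣA = 91 mm.
Transfer each piece to the vertical centroidal axis using Ī + A·d² with d = x − 91:
  web: d = 0 mm → contributes +7253.333 mm⁴
  top flange (beyond web): d = 47.5 mm → contributes +4 018 704 mm⁴
  bottom flange (beyond web): d = -47.5 mm → contributes +4 018 704 mm⁴
Total I = 8 044 661 mm⁴.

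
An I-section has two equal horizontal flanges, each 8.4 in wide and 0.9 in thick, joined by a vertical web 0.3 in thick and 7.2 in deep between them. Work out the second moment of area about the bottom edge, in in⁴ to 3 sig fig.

Break the section into simple shapes (no overlaps), measuring from the bottom-left corner of the bounding box.
Bottom flange: 8.4 × 0.9, A = 7.56 in², y = 0.45 in, Ī = 0.5103 in⁴.
Web: 0.3 × 7.2, A = 2.16 in², y = 4.5 in, Ī = 9.3312 in⁴.
Top flange: 8.4 × 0.9, A = 7.56 in², y = 8.55 in, Ī = 0.5103 in⁴.
Transfer each piece to a horizontal axis along the bottom face using Ī + A·d² with d = y − 0:
  bottom flange: d = 0.45 in → contributes +2.0412 in⁴
  web: d = 4.5 in → contributes +53.071 in⁴
  top flange: d = 8.55 in → contributes +553.17 in⁴
Total I = 608.28 in⁴.

I_base ≈ 608 in⁴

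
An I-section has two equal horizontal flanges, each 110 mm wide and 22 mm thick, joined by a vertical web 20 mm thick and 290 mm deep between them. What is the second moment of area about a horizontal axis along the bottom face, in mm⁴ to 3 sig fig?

Split into non-overlapping primitives; take the origin at the lower-left of the bounding box.
Bottom flange: 110 × 22, A = 2 420 mm², y = 11 mm, Ī = 97 607 mm⁴.
Web: 20 × 290, A = 5 800 mm², y = 167 mm, Ī = 40 648 333 mm⁴.
Top flange: 110 × 22, A = 2 420 mm², y = 323 mm, Ī = 97 607 mm⁴.
Transfer each piece to the base of the section using Ī + A·d² with d = y − 0:
  bottom flange: d = 11 mm → contributes +390 427 mm⁴
  web: d = 167 mm → contributes +202 404 533 mm⁴
  top flange: d = 323 mm → contributes +252 573 787 mm⁴
Total I = 455 368 747 mm⁴.

I_base ≈ 4.55 × 10⁸ mm⁴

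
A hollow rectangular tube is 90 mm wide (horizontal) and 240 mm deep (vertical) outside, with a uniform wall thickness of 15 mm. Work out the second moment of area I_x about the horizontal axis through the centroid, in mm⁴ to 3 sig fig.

I_x ≈ 5.74 × 10⁷ mm⁴

Treat the section as a set of non-overlapping primitives; coordinates are from the bounding-box lower-left.
Outer rectangle: 90 × 240, A = 21 600 mm², y = 120 mm, Ī = 103 680 000 mm⁴.
Inner void (subtracted): 60 × 210, A = 12 600 mm², y = 120 mm, Ī = 46 305 000 mm⁴.
By symmetry the centroid is at mid-height, ȳ = 120 mm.
All pieces are centred on the horizontal axis through the centroid, so I = ΣĪ (holes subtracted) = 57 375 000 mm⁴.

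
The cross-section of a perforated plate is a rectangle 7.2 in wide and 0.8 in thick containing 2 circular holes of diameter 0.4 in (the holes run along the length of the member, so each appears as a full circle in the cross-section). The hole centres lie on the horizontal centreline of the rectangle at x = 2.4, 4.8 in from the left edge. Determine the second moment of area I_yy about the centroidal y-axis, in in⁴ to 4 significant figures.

Decompose the section into non-overlapping parts with the origin at the bottom-left of its bounding rectangle.
Plate: 7.2 × 0.8, A = 5.76 in², x = 3.6 in, Ī = 24.8832 in⁴.
Hole 1 (subtracted): ⌀0.4, A = 0.125664 in², x = 2.4 in, Ī = 0.00125664 in⁴.
Hole 2 (subtracted): ⌀0.4, A = 0.125664 in², x = 4.8 in, Ī = 0.00125664 in⁴.
By symmetry the centroid is at mid-width, x̄ = 3.6 in.
Transfer each piece to the centroidal y-axis using Ī + A·d² with d = x − 3.6:
  plate: d = 0 in → contributes +24.8832 in⁴
  hole 1: d = -1.2 in → contributes −0.182212 in⁴
  hole 2: d = 1.2 in → contributes −0.182212 in⁴
Total I = 24.5188 in⁴.

I_yy ≈ 24.52 in⁴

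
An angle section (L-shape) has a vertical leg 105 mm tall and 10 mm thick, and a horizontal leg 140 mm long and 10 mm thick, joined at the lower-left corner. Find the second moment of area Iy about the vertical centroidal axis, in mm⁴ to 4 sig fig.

Decompose the section into non-overlapping parts with the origin at the bottom-left of its bounding rectangle.
Vertical leg: 10 × 105, A = 1 050 mm², x = 5 mm, Ī = 8 750 mm⁴.
Horizontal leg (remainder): 130 × 10, A = 1 300 mm², x = 75 mm, Ī = 1 830 833 mm⁴.
Centroid: x̄ = ΣA·x / ΣA = 43.7234 mm.
Transfer each piece to the vertical centroidal axis using Ī + A·d² with d = x − 43.7234:
  vertical leg: d = -38.7234 mm → contributes +1 583 227 mm⁴
  horizontal leg (remainder): d = 31.2766 mm → contributes +3 102 526 mm⁴
Total I = 4 685 754 mm⁴.

Iy ≈ 4.686 × 10⁶ mm⁴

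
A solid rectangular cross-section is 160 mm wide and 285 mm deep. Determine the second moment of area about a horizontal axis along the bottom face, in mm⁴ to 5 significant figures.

I_base ≈ 1.2346 × 10⁹ mm⁴

The section: 160 × 285, A = 45 600 mm², y = 142.5 mm, Ī = 308 655 000 mm⁴.
Transfer it to the bottom edge using Ī + A·d² with d = y − 0:
  the section: d = 142.5 mm → contributes +1 234 620 000 mm⁴
Total I = 1 234 620 000 mm⁴.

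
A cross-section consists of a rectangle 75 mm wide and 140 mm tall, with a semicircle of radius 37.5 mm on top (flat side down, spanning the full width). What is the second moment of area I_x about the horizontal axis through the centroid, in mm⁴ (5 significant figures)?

I_x ≈ 3.0838 × 10⁷ mm⁴

Split into non-overlapping primitives; take the origin at the lower-left of the bounding box.
Rectangular body: 75 × 140, A = 10 500 mm², y = 70 mm, Ī = 17 150 000 mm⁴.
Semicircular cap: semicircle r = 37.5, A = 2208.932 mm², y = 155.9155 mm, Ī = 217048.7 mm⁴.
Centroid: ȳ = ΣA·y / ΣA = 84.93292 mm.
Transfer each piece to the horizontal axis through the centroid using Ī + A·d² with d = y − 84.93292:
  rectangular body: d = -14.93292 mm → contributes +19 491 418 mm⁴
  semicircular cap: d = 70.98257 mm → contributes +11 346 810 mm⁴
Total I = 30 838 228 mm⁴.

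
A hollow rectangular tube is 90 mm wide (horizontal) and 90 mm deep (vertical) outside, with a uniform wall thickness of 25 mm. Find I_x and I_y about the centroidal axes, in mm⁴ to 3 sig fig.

I_x ≈ 5.25 × 10⁶ mm⁴, I_y ≈ 5.25 × 10⁶ mm⁴

Split into non-overlapping primitives; take the origin at the lower-left of the bounding box.
Outer rectangle: 90 × 90, A = 8 100 mm², y = 45 mm, Ī = 5 467 500 mm⁴.
Inner void (subtracted): 40 × 40, A = 1 600 mm², y = 45 mm, Ī = 213 333 mm⁴.
By symmetry the centroid is at mid-height, ȳ = 45 mm.
All pieces are centred on the centroidal x-axis, so I = ΣĪ (holes subtracted) = 5 254 167 mm⁴.
Repeating about the centroidal y-axis gives I_y = 5 254 167 mm⁴.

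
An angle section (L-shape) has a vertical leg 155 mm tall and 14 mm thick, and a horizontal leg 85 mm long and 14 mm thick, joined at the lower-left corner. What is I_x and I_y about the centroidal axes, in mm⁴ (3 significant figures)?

Treat the section as a set of non-overlapping primitives; coordinates are from the bounding-box lower-left.
Vertical leg: 14 × 155, A = 2 170 mm², y = 77.5 mm, Ī = 4 344 521 mm⁴.
Horizontal leg (remainder): 71 × 14, A = 994 mm², y = 7 mm, Ī = 16 235 mm⁴.
Centroid: ȳ = ΣA·y / ΣA = 55.352 mm.
Transfer each piece to the centroidal x-axis using Ī + A·d² with d = y − 55.352:
  vertical leg: d = 22.148 mm → contributes +5 409 002 mm⁴
  horizontal leg (remainder): d = -48.352 mm → contributes +2 340 102 mm⁴
Total I = 7 749 103 mm⁴.
For the y-axis: x̄ = 20.352 mm.
Repeating about the centroidal y-axis gives I_y = 1 684 373 mm⁴.

I_x ≈ 7.75 × 10⁶ mm⁴, I_y ≈ 1.68 × 10⁶ mm⁴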